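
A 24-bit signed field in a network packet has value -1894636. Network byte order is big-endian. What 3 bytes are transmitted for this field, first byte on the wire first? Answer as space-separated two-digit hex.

E3 17 14

Two's complement of -1894636 in 24 bits: 1894636 = 0x1CE8EC; invert → 0xE31713; add 1 → 0xE31714.
Split into bytes (most-significant first): E3 17 14.
In big-endian order the high byte comes first in memory.
So the memory order matches the most-significant-first order: E3 17 14.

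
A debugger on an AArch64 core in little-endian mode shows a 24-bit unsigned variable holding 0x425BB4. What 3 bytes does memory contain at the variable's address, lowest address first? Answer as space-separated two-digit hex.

B4 5B 42

Split into bytes (most-significant first): 42 5B B4.
Little-endian: lowest address holds the least-significant byte.
So at ascending addresses the bytes are B4 5B 42.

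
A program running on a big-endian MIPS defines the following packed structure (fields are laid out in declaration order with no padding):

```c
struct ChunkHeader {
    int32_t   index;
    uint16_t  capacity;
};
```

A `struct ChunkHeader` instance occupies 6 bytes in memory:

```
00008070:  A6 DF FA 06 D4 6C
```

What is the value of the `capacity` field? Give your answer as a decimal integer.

`capacity` follows `index` (4 bytes), so it starts at byte offset 4 and occupies 2 bytes.
Bytes at offsets 4..5: D4 6C.
Big-endian stores the most-significant byte at the lowest address.
The bytes are already most-significant first: 0xD46C.
0xD46C = 54380.

54380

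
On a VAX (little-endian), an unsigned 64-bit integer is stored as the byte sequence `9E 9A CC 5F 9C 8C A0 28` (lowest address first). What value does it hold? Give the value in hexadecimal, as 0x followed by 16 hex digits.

0x28A08C9C5FCC9A9E

In little-endian order the low byte comes first in memory.
Reassemble most-significant byte first: 28 A0 8C 9C 5F CC 9A 9E → 0x28A08C9C5FCC9A9E.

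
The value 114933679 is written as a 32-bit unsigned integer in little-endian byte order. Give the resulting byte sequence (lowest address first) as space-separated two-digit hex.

AF BF D9 06

114933679 in hexadecimal, padded to 32 bits, is 0x06D9BFAF.
Split into bytes (most-significant first): 06 D9 BF AF.
Little-endian: lowest address holds the least-significant byte.
So at ascending addresses the bytes are AF BF D9 06.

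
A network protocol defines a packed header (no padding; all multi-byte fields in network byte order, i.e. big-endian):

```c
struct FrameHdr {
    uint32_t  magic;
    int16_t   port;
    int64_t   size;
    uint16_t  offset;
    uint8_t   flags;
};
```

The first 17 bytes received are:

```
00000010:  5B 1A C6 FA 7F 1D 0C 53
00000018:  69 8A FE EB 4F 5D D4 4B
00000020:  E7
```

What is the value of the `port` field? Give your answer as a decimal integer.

`port` follows `magic` (4 bytes), so it starts at byte offset 4 and occupies 2 bytes.
Bytes at offsets 4..5: 7F 1D.
In big-endian order the high byte comes first in memory.
The bytes are already most-significant first: 0x7F1D.
0x7F1D = 32541.

32541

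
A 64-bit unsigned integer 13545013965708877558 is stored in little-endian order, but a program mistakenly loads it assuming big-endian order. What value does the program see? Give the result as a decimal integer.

13545013965708877558 in 64-bit hexadecimal is 0xBBF98E6FEFC85EF6.
Stored little-endian, the bytes at ascending addresses are F6 5E C8 EF 6F 8E F9 BB.
Read back as big-endian, the last byte is least significant, giving 0xF65EC8EF6F8EF9BB.
0xF65EC8EF6F8EF9BB = 17752847711835453883.

17752847711835453883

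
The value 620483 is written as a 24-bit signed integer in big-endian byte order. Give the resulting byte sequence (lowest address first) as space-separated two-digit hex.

09 77 C3

620483 in hexadecimal, padded to 24 bits, is 0x0977C3.
Split into bytes (most-significant first): 09 77 C3.
Big-endian stores the most-significant byte at the lowest address.
So the memory order matches the most-significant-first order: 09 77 C3.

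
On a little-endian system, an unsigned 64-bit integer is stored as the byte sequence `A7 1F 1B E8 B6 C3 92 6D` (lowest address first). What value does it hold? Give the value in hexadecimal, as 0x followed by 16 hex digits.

0x6D92C3B6E81B1FA7

Little-endian: lowest address holds the least-significant byte.
Reassemble most-significant byte first: 6D 92 C3 B6 E8 1B 1F A7 → 0x6D92C3B6E81B1FA7.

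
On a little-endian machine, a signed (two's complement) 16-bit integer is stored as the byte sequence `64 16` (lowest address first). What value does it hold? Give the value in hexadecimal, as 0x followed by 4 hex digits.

Little-endian: lowest address holds the least-significant byte.
Reassemble most-significant byte first: 16 64 → 0x1664.

0x1664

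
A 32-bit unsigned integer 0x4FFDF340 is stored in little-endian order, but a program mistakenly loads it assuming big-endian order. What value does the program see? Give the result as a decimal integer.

Stored little-endian, the bytes at ascending addresses are 40 F3 FD 4F.
Read back as big-endian, the last byte is least significant, giving 0x40F3FD4F.
0x40F3FD4F = 1089731919.

1089731919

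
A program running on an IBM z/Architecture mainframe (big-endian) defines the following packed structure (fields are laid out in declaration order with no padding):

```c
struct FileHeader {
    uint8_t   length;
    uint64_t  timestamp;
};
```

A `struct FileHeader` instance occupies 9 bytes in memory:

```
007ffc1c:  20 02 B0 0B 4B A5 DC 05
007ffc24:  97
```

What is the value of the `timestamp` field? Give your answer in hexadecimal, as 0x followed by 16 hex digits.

0x02B00B4BA5DC0597

`timestamp` follows `length` (1 byte), so it starts at byte offset 1 and occupies 8 bytes.
Bytes at offsets 1..8: 02 B0 0B 4B A5 DC 05 97.
Big-endian: lowest address holds the most-significant byte.
The bytes are already most-significant first: 0x02B00B4BA5DC0597.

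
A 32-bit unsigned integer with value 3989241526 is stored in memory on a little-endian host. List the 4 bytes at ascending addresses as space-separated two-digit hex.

B6 FE C6 ED

3989241526 in hexadecimal, padded to 32 bits, is 0xEDC6FEB6.
Split into bytes (most-significant first): ED C6 FE B6.
Little-endian: lowest address holds the least-significant byte.
So at ascending addresses the bytes are B6 FE C6 ED.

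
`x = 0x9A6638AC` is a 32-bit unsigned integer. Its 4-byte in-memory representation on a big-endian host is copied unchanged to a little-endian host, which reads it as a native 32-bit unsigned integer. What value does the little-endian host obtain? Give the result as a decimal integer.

2889377434

Stored big-endian, the bytes at ascending addresses are 9A 66 38 AC.
Read back as little-endian, the first byte is least significant, giving 0xAC38669A.
0xAC38669A = 2889377434.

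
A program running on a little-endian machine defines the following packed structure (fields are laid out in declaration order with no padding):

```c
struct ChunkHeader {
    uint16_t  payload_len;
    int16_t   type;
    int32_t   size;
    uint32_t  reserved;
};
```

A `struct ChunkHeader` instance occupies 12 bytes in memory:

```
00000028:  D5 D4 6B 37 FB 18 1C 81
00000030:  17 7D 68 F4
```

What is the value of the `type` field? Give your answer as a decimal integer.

14187

`type` follows `payload_len` (2 bytes), so it starts at byte offset 2 and occupies 2 bytes.
Bytes at offsets 2..3: 6B 37.
Little-endian: lowest address holds the least-significant byte.
Reassemble most-significant byte first: 37 6B → 0x376B.
0x376B = 14187.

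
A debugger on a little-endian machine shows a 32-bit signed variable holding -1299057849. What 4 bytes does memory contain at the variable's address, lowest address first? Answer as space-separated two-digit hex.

47 F3 91 B2

Two's complement of -1299057849 in 32 bits: 1299057849 = 0x4D6E0CB9; invert → 0xB291F346; add 1 → 0xB291F347.
Split into bytes (most-significant first): B2 91 F3 47.
Little-endian stores the least-significant byte at the lowest address.
So at ascending addresses the bytes are 47 F3 91 B2.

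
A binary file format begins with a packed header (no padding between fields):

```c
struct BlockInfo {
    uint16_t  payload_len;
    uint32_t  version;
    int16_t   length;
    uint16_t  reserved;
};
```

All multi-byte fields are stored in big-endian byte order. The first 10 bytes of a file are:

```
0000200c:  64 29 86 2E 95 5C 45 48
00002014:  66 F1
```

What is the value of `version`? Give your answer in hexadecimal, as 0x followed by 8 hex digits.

`version` follows `payload_len` (2 bytes), so it starts at byte offset 2 and occupies 4 bytes.
Bytes at offsets 2..5: 86 2E 95 5C.
In big-endian order the high byte comes first in memory.
The bytes are already most-significant first: 0x862E955C.

0x862E955C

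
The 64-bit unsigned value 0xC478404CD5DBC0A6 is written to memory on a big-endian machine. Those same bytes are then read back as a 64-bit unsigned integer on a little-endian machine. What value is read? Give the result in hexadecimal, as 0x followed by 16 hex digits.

0xA6C0DBD54C4078C4

Stored big-endian, the bytes at ascending addresses are C4 78 40 4C D5 DB C0 A6.
Read back as little-endian, the first byte is least significant, giving 0xA6C0DBD54C4078C4.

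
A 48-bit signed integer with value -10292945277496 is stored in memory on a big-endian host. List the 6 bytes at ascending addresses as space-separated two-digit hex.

F6 A3 7C A7 2D C8

Two's complement of -10292945277496 in 48 bits: 10292945277496 = 0x095C8358D238; invert → 0xF6A37CA72DC7; add 1 → 0xF6A37CA72DC8.
Split into bytes (most-significant first): F6 A3 7C A7 2D C8.
In big-endian order the high byte comes first in memory.
So the memory order matches the most-significant-first order: F6 A3 7C A7 2D C8.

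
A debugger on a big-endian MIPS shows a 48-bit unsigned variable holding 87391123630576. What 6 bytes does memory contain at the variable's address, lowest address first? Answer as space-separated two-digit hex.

4F 7B 54 E1 69 F0

87391123630576 in hexadecimal, padded to 48 bits, is 0x4F7B54E169F0.
Split into bytes (most-significant first): 4F 7B 54 E1 69 F0.
Big-endian: lowest address holds the most-significant byte.
So the memory order matches the most-significant-first order: 4F 7B 54 E1 69 F0.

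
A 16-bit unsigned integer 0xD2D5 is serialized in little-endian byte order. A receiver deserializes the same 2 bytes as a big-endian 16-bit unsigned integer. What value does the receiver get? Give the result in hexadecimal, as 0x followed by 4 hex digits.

Stored little-endian, the bytes at ascending addresses are D5 D2.
Read back as big-endian, the last byte is least significant, giving 0xD5D2.

0xD5D2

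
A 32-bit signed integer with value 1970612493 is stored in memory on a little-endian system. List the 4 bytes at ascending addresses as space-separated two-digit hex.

1970612493 in hexadecimal, padded to 32 bits, is 0x7575290D.
Split into bytes (most-significant first): 75 75 29 0D.
In little-endian order the low byte comes first in memory.
So at ascending addresses the bytes are 0D 29 75 75.

0D 29 75 75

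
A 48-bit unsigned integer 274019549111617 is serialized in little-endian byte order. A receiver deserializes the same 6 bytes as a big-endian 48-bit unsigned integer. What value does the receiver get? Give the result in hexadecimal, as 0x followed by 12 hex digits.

274019549111617 in 48-bit hexadecimal is 0xF93825E2E541.
Stored little-endian, the bytes at ascending addresses are 41 E5 E2 25 38 F9.
Read back as big-endian, the last byte is least significant, giving 0x41E5E22538F9.

0x41E5E22538F9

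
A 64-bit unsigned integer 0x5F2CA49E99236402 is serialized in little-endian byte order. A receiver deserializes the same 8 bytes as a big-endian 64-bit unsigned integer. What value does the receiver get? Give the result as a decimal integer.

172301828445449311

Stored little-endian, the bytes at ascending addresses are 02 64 23 99 9E A4 2C 5F.
Read back as big-endian, the last byte is least significant, giving 0x026423999EA42C5F.
0x026423999EA42C5F = 172301828445449311.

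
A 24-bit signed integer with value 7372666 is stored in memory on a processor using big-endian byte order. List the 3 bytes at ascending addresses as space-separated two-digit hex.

7372666 in hexadecimal, padded to 24 bits, is 0x707F7A.
Split into bytes (most-significant first): 70 7F 7A.
In big-endian order the high byte comes first in memory.
So the memory order matches the most-significant-first order: 70 7F 7A.

70 7F 7A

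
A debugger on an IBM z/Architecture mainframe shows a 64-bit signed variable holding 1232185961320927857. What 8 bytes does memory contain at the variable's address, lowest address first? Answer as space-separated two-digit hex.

11 19 9A 9A 79 C1 D2 71

1232185961320927857 in hexadecimal, padded to 64 bits, is 0x11199A9A79C1D271.
Split into bytes (most-significant first): 11 19 9A 9A 79 C1 D2 71.
Big-endian stores the most-significant byte at the lowest address.
So the memory order matches the most-significant-first order: 11 19 9A 9A 79 C1 D2 71.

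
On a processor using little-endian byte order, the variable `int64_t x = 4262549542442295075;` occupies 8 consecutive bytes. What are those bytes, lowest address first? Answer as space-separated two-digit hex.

23 DF C6 92 39 9E 27 3B

4262549542442295075 in hexadecimal, padded to 64 bits, is 0x3B279E3992C6DF23.
Split into bytes (most-significant first): 3B 27 9E 39 92 C6 DF 23.
Little-endian: lowest address holds the least-significant byte.
So at ascending addresses the bytes are 23 DF C6 92 39 9E 27 3B.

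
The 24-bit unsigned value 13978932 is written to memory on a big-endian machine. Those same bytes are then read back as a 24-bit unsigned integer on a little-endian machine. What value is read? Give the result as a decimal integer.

3427797

13978932 in 24-bit hexadecimal is 0xD54D34.
Stored big-endian, the bytes at ascending addresses are D5 4D 34.
Read back as little-endian, the first byte is least significant, giving 0x344DD5.
0x344DD5 = 3427797.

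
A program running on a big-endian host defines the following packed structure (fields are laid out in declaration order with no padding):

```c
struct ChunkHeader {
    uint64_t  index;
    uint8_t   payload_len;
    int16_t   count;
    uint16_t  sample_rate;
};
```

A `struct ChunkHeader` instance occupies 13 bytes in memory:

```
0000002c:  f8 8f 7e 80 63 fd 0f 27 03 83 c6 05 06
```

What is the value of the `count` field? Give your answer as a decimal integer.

`count` follows `index` (8 B), `payload_len` (1 B), so it starts at offset 8 + 1 = 9 and occupies 2 bytes.
Bytes at offsets 9..10: 83 C6.
Big-endian stores the most-significant byte at the lowest address.
The bytes are already most-significant first: 0x83C6.
Top bit is set, so as a signed 16-bit value this is 0x83C6 − 2^16 = -31802.

-31802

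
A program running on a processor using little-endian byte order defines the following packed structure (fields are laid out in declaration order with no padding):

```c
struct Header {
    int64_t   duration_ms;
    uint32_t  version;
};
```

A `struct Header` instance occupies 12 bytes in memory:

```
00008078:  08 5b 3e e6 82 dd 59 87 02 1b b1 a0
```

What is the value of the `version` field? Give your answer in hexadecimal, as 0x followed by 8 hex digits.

0xA0B11B02

`version` follows `duration_ms` (8 bytes), so it starts at byte offset 8 and occupies 4 bytes.
Bytes at offsets 8..11: 02 1B B1 A0.
Little-endian stores the least-significant byte at the lowest address.
Reassemble most-significant byte first: A0 B1 1B 02 → 0xA0B11B02.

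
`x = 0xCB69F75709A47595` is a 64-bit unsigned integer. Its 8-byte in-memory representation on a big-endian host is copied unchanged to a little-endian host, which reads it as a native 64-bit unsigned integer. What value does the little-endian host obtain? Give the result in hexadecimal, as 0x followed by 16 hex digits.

Stored big-endian, the bytes at ascending addresses are CB 69 F7 57 09 A4 75 95.
Read back as little-endian, the first byte is least significant, giving 0x9575A40957F769CB.

0x9575A40957F769CB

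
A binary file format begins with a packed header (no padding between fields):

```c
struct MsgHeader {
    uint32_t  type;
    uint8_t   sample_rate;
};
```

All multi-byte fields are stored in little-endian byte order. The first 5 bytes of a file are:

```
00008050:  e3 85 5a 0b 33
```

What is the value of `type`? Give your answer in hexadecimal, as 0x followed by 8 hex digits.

0x0B5A85E3

`type` is the first field, at byte offset 0, occupying 4 bytes.
Bytes at offsets 0..3: E3 85 5A 0B.
Little-endian: lowest address holds the least-significant byte.
Reassemble most-significant byte first: 0B 5A 85 E3 → 0x0B5A85E3.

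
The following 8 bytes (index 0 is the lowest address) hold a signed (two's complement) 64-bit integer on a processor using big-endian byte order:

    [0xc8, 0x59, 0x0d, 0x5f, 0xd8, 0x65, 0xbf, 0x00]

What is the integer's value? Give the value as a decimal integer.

Big-endian stores the most-significant byte at the lowest address.
The bytes are already most-significant first: 0xC8590D5FD865BF00.
Top bit is set, so as a signed 64-bit value this is 0xC8590D5FD865BF00 − 2^64 = -4010159287893115136.

-4010159287893115136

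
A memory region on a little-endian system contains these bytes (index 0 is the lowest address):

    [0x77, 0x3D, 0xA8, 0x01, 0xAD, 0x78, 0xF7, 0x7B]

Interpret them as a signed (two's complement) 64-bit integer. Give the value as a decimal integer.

In little-endian order the low byte comes first in memory.
Reassemble most-significant byte first: 7B F7 78 AD 01 A8 3D 77 → 0x7BF778AD01A83D77.
0x7BF778AD01A83D77 = 8932741070365146487.

8932741070365146487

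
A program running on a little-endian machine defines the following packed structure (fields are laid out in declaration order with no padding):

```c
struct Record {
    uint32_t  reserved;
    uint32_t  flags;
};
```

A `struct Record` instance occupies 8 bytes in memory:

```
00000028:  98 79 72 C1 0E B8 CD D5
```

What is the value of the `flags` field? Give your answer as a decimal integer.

3587029006

`flags` follows `reserved` (4 bytes), so it starts at byte offset 4 and occupies 4 bytes.
Bytes at offsets 4..7: 0E B8 CD D5.
Little-endian stores the least-significant byte at the lowest address.
Reassemble most-significant byte first: D5 CD B8 0E → 0xD5CDB80E.
0xD5CDB80E = 3587029006.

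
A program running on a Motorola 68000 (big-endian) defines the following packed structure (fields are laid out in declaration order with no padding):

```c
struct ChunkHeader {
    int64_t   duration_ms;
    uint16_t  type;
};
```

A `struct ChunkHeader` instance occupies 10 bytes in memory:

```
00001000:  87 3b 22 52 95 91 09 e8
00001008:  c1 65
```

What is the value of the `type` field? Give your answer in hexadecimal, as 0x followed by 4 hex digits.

`type` follows `duration_ms` (8 bytes), so it starts at byte offset 8 and occupies 2 bytes.
Bytes at offsets 8..9: C1 65.
Big-endian: lowest address holds the most-significant byte.
The bytes are already most-significant first: 0xC165.

0xC165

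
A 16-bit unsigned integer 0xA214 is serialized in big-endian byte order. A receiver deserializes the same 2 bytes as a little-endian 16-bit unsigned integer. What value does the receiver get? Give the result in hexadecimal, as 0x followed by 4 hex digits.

0x14A2

Stored big-endian, the bytes at ascending addresses are A2 14.
Read back as little-endian, the first byte is least significant, giving 0x14A2.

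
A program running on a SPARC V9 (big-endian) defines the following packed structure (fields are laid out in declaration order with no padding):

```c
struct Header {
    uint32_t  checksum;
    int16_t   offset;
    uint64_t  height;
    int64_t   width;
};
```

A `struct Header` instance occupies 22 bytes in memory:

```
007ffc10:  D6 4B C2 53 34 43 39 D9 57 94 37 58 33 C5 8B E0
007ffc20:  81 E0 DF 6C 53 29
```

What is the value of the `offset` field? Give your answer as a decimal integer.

`offset` follows `checksum` (4 bytes), so it starts at byte offset 4 and occupies 2 bytes.
Bytes at offsets 4..5: 34 43.
Big-endian stores the most-significant byte at the lowest address.
The bytes are already most-significant first: 0x3443.
0x3443 = 13379.

13379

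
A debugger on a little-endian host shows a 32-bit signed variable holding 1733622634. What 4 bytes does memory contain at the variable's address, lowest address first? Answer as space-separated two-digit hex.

1733622634 in hexadecimal, padded to 32 bits, is 0x6754FB6A.
Split into bytes (most-significant first): 67 54 FB 6A.
In little-endian order the low byte comes first in memory.
So at ascending addresses the bytes are 6A FB 54 67.

6A FB 54 67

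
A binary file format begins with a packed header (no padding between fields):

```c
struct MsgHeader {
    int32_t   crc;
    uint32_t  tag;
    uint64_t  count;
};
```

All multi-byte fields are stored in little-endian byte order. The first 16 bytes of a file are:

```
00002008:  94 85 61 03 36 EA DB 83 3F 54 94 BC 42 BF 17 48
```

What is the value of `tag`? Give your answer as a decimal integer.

2212227638

`tag` follows `crc` (4 bytes), so it starts at byte offset 4 and occupies 4 bytes.
Bytes at offsets 4..7: 36 EA DB 83.
Little-endian stores the least-significant byte at the lowest address.
Reassemble most-significant byte first: 83 DB EA 36 → 0x83DBEA36.
0x83DBEA36 = 2212227638.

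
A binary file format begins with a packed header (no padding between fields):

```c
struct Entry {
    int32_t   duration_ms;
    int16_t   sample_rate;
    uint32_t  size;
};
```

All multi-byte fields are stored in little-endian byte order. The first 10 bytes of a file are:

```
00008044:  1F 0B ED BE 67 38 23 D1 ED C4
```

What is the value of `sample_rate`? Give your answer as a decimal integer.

14439

`sample_rate` follows `duration_ms` (4 bytes), so it starts at byte offset 4 and occupies 2 bytes.
Bytes at offsets 4..5: 67 38.
Little-endian stores the least-significant byte at the lowest address.
Reassemble most-significant byte first: 38 67 → 0x3867.
0x3867 = 14439.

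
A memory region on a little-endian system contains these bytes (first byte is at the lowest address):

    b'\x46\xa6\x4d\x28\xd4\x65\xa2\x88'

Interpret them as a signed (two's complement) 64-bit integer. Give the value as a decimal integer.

-8601200376440576442

Little-endian stores the least-significant byte at the lowest address.
Reassemble most-significant byte first: 88 A2 65 D4 28 4D A6 46 → 0x88A265D4284DA646.
Top bit is set, so as a signed 64-bit value this is 0x88A265D4284DA646 − 2^64 = -8601200376440576442.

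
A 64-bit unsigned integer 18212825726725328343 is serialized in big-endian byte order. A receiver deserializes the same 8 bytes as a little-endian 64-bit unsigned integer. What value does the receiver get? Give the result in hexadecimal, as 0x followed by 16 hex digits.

18212825726725328343 in 64-bit hexadecimal is 0xFCC0F480B58F0DD7.
Stored big-endian, the bytes at ascending addresses are FC C0 F4 80 B5 8F 0D D7.
Read back as little-endian, the first byte is least significant, giving 0xD70D8FB580F4C0FC.

0xD70D8FB580F4C0FC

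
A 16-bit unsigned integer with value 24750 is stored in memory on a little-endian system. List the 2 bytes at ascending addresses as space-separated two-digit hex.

AE 60

24750 in hexadecimal, padded to 16 bits, is 0x60AE.
Split into bytes (most-significant first): 60 AE.
Little-endian: lowest address holds the least-significant byte.
So at ascending addresses the bytes are AE 60.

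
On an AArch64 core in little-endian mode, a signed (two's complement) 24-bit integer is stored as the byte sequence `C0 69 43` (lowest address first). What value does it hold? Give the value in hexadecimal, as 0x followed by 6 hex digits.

Little-endian stores the least-significant byte at the lowest address.
Reassemble most-significant byte first: 43 69 C0 → 0x4369C0.

0x4369C0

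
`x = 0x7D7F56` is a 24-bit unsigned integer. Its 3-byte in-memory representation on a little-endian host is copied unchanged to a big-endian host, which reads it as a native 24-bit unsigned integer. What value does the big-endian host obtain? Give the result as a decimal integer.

5668733

Stored little-endian, the bytes at ascending addresses are 56 7F 7D.
Read back as big-endian, the last byte is least significant, giving 0x567F7D.
0x567F7D = 5668733.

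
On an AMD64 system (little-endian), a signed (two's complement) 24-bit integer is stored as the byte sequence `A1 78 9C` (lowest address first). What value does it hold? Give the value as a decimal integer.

-6522719

Little-endian: lowest address holds the least-significant byte.
Reassemble most-significant byte first: 9C 78 A1 → 0x9C78A1.
Top bit is set, so as a signed 24-bit value this is 0x9C78A1 − 2^24 = -6522719.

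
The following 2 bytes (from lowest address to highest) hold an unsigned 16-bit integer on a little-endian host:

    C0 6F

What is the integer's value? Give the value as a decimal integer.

28608

In little-endian order the low byte comes first in memory.
Reassemble most-significant byte first: 6F C0 → 0x6FC0.
0x6FC0 = 28608.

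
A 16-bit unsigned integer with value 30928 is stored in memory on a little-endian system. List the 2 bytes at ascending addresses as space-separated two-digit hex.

D0 78

30928 in hexadecimal, padded to 16 bits, is 0x78D0.
Split into bytes (most-significant first): 78 D0.
Little-endian stores the least-significant byte at the lowest address.
So at ascending addresses the bytes are D0 78.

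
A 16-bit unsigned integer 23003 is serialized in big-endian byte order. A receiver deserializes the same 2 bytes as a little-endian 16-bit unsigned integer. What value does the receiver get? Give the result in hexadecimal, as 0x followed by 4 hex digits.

0xDB59

23003 in 16-bit hexadecimal is 0x59DB.
Stored big-endian, the bytes at ascending addresses are 59 DB.
Read back as little-endian, the first byte is least significant, giving 0xDB59.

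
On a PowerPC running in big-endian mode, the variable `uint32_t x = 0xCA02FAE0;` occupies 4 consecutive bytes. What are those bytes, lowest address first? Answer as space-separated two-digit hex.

CA 02 FA E0

Split into bytes (most-significant first): CA 02 FA E0.
Big-endian stores the most-significant byte at the lowest address.
So the memory order matches the most-significant-first order: CA 02 FA E0.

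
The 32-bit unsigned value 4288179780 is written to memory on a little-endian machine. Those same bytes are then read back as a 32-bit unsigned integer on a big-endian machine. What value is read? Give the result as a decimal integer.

4288179780 in 32-bit hexadecimal is 0xFF986E44.
Stored little-endian, the bytes at ascending addresses are 44 6E 98 FF.
Read back as big-endian, the last byte is least significant, giving 0x446E98FF.
0x446E98FF = 1148098815.

1148098815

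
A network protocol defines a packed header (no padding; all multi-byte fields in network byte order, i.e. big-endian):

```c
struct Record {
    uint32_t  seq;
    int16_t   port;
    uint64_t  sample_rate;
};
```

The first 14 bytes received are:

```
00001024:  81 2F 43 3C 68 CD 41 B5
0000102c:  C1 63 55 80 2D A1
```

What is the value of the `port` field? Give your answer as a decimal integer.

`port` follows `seq` (4 bytes), so it starts at byte offset 4 and occupies 2 bytes.
Bytes at offsets 4..5: 68 CD.
Big-endian: lowest address holds the most-significant byte.
The bytes are already most-significant first: 0x68CD.
0x68CD = 26829.

26829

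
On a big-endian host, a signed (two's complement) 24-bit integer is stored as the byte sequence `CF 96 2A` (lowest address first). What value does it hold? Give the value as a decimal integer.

In big-endian order the high byte comes first in memory.
The bytes are already most-significant first: 0xCF962A.
Top bit is set, so as a signed 24-bit value this is 0xCF962A − 2^24 = -3172822.

-3172822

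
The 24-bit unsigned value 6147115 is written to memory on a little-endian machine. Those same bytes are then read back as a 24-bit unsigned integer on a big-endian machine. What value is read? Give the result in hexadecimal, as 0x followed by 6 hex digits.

0x2BCC5D

6147115 in 24-bit hexadecimal is 0x5DCC2B.
Stored little-endian, the bytes at ascending addresses are 2B CC 5D.
Read back as big-endian, the last byte is least significant, giving 0x2BCC5D.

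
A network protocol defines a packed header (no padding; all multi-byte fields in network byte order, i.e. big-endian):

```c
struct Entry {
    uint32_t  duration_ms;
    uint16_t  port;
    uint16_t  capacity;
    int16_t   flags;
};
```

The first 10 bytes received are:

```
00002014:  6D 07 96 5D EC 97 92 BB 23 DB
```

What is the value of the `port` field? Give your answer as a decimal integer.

60567

`port` follows `duration_ms` (4 bytes), so it starts at byte offset 4 and occupies 2 bytes.
Bytes at offsets 4..5: EC 97.
Big-endian stores the most-significant byte at the lowest address.
The bytes are already most-significant first: 0xEC97.
0xEC97 = 60567.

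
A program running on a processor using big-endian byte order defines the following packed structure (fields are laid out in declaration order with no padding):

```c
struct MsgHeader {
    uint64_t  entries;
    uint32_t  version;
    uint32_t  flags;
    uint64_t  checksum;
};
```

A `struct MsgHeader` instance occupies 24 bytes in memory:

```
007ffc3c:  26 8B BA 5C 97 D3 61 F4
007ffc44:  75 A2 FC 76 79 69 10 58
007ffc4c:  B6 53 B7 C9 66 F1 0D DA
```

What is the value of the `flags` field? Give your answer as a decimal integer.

2036928600

`flags` follows `entries` (8 B), `version` (4 B), so it starts at offset 8 + 4 = 12 and occupies 4 bytes.
Bytes at offsets 12..15: 79 69 10 58.
In big-endian order the high byte comes first in memory.
The bytes are already most-significant first: 0x79691058.
0x79691058 = 2036928600.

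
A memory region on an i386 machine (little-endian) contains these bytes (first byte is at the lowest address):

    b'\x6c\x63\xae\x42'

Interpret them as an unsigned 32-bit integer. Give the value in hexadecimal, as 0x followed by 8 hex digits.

0x42AE636C

In little-endian order the low byte comes first in memory.
Reassemble most-significant byte first: 42 AE 63 6C → 0x42AE636C.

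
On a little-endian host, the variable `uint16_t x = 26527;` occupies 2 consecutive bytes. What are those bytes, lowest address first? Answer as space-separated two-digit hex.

9F 67

26527 in hexadecimal, padded to 16 bits, is 0x679F.
Split into bytes (most-significant first): 67 9F.
Little-endian: lowest address holds the least-significant byte.
So at ascending addresses the bytes are 9F 67.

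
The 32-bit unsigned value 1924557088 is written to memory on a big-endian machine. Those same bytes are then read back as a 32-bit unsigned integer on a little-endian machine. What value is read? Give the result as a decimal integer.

1924557088 in 32-bit hexadecimal is 0x72B66920.
Stored big-endian, the bytes at ascending addresses are 72 B6 69 20.
Read back as little-endian, the first byte is least significant, giving 0x2069B672.
0x2069B672 = 543798898.

543798898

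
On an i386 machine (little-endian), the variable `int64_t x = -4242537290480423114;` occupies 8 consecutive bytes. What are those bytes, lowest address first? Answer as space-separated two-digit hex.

Two's complement of -4242537290480423114 in 64 bits: 4242537290480423114 = 0x3AE08530116F10CA; invert → 0xC51F7ACFEE90EF35; add 1 → 0xC51F7ACFEE90EF36.
Split into bytes (most-significant first): C5 1F 7A CF EE 90 EF 36.
Little-endian: lowest address holds the least-significant byte.
So at ascending addresses the bytes are 36 EF 90 EE CF 7A 1F C5.

36 EF 90 EE CF 7A 1F C5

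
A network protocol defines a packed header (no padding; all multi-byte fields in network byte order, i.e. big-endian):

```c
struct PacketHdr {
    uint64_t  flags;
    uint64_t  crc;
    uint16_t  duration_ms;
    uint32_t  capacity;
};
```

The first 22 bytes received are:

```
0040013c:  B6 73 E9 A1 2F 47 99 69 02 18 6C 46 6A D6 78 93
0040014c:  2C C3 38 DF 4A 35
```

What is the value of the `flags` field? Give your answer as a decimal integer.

`flags` is the first field, at byte offset 0, occupying 8 bytes.
Bytes at offsets 0..7: B6 73 E9 A1 2F 47 99 69.
In big-endian order the high byte comes first in memory.
The bytes are already most-significant first: 0xB673E9A12F479969.
0xB673E9A12F479969 = 13147108615716837737.

13147108615716837737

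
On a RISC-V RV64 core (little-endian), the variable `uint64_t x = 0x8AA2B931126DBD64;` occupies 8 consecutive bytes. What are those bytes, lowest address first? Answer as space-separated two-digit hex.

Split into bytes (most-significant first): 8A A2 B9 31 12 6D BD 64.
In little-endian order the low byte comes first in memory.
So at ascending addresses the bytes are 64 BD 6D 12 31 B9 A2 8A.

64 BD 6D 12 31 B9 A2 8A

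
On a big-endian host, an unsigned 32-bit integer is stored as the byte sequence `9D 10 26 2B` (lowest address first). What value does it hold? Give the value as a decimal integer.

2635081259

Big-endian stores the most-significant byte at the lowest address.
The bytes are already most-significant first: 0x9D10262B.
0x9D10262B = 2635081259.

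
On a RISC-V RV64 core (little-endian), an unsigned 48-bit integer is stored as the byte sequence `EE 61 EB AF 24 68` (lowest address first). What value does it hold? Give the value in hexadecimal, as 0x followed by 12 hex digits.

0x6824AFEB61EE

Little-endian: lowest address holds the least-significant byte.
Reassemble most-significant byte first: 68 24 AF EB 61 EE → 0x6824AFEB61EE.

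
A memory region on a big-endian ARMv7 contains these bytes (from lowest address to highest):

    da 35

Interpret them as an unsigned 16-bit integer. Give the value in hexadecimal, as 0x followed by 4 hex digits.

0xDA35

Big-endian stores the most-significant byte at the lowest address.
The bytes are already most-significant first: 0xDA35.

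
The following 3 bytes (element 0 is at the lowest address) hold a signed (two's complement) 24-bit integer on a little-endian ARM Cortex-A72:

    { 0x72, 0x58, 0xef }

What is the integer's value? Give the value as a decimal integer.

-1091470

In little-endian order the low byte comes first in memory.
Reassemble most-significant byte first: EF 58 72 → 0xEF5872.
Top bit is set, so as a signed 24-bit value this is 0xEF5872 − 2^24 = -1091470.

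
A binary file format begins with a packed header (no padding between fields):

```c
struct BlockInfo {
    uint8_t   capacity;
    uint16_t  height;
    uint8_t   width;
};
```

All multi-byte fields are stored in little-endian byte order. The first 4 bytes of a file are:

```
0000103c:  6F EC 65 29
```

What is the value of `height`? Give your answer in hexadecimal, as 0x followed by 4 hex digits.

`height` follows `capacity` (1 byte), so it starts at byte offset 1 and occupies 2 bytes.
Bytes at offsets 1..2: EC 65.
In little-endian order the low byte comes first in memory.
Reassemble most-significant byte first: 65 EC → 0x65EC.

0x65EC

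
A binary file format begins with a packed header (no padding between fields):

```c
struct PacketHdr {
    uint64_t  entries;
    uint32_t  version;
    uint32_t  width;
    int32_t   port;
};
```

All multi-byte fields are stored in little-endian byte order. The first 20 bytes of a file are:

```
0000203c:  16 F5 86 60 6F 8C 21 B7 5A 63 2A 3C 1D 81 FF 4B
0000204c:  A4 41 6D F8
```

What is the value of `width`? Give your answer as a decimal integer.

1275035933

`width` follows `entries` (8 B), `version` (4 B), so it starts at offset 8 + 4 = 12 and occupies 4 bytes.
Bytes at offsets 12..15: 1D 81 FF 4B.
Little-endian stores the least-significant byte at the lowest address.
Reassemble most-significant byte first: 4B FF 81 1D → 0x4BFF811D.
0x4BFF811D = 1275035933.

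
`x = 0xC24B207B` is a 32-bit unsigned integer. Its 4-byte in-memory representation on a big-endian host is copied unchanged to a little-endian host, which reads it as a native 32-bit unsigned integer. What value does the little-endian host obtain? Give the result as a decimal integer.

Stored big-endian, the bytes at ascending addresses are C2 4B 20 7B.
Read back as little-endian, the first byte is least significant, giving 0x7B204BC2.
0x7B204BC2 = 2065714114.

2065714114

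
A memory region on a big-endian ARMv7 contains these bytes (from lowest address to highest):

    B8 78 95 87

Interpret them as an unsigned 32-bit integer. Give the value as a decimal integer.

3094910343

Big-endian stores the most-significant byte at the lowest address.
The bytes are already most-significant first: 0xB8789587.
0xB8789587 = 3094910343.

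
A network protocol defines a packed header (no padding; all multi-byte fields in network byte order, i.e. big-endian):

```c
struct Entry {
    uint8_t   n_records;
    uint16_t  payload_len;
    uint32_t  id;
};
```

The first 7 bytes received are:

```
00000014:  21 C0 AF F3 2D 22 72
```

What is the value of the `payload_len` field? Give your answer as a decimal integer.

49327

`payload_len` follows `n_records` (1 byte), so it starts at byte offset 1 and occupies 2 bytes.
Bytes at offsets 1..2: C0 AF.
Big-endian stores the most-significant byte at the lowest address.
The bytes are already most-significant first: 0xC0AF.
0xC0AF = 49327.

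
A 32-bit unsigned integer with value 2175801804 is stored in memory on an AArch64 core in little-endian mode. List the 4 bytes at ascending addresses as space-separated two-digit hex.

CC 19 B0 81

2175801804 in hexadecimal, padded to 32 bits, is 0x81B019CC.
Split into bytes (most-significant first): 81 B0 19 CC.
Little-endian: lowest address holds the least-significant byte.
So at ascending addresses the bytes are CC 19 B0 81.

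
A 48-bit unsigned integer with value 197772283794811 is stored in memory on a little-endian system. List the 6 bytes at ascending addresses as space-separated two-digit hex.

7B D5 B8 72 DF B3

197772283794811 in hexadecimal, padded to 48 bits, is 0xB3DF72B8D57B.
Split into bytes (most-significant first): B3 DF 72 B8 D5 7B.
Little-endian stores the least-significant byte at the lowest address.
So at ascending addresses the bytes are 7B D5 B8 72 DF B3.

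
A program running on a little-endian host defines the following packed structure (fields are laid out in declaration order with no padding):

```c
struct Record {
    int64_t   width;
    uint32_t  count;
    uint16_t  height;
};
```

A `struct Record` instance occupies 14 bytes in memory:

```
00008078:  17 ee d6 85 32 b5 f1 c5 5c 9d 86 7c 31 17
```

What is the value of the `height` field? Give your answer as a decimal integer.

5937

`height` follows `width` (8 B), `count` (4 B), so it starts at offset 8 + 4 = 12 and occupies 2 bytes.
Bytes at offsets 12..13: 31 17.
In little-endian order the low byte comes first in memory.
Reassemble most-significant byte first: 17 31 → 0x1731.
0x1731 = 5937.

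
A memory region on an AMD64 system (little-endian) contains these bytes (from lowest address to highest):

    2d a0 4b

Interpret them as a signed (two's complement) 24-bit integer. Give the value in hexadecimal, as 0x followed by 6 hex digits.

0x4BA02D

Little-endian: lowest address holds the least-significant byte.
Reassemble most-significant byte first: 4B A0 2D → 0x4BA02D.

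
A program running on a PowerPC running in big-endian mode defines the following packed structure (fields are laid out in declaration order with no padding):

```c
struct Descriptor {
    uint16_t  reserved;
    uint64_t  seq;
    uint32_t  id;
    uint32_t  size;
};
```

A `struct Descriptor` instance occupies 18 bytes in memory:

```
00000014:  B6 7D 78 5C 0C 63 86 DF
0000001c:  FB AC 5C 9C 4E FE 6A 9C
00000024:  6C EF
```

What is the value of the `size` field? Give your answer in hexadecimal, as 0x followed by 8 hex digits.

`size` follows `reserved` (2 B), `seq` (8 B), `id` (4 B), so it starts at offset 2 + 8 + 4 = 14 and occupies 4 bytes.
Bytes at offsets 14..17: 6A 9C 6C EF.
Big-endian stores the most-significant byte at the lowest address.
The bytes are already most-significant first: 0x6A9C6CEF.

0x6A9C6CEF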